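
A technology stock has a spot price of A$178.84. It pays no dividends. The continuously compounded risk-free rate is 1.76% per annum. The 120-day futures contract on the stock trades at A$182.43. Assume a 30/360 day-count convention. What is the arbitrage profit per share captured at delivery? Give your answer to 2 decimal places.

A$2.54 per share

Fair futures: F* = S·e^(carry·T), with carry = r = 0.0176
F* = 178.84 · e^(0.0176 × 120/360) = 178.84 · e^0.005867 = 178.84 × 1.005884 = A$179.8923
Market A$182.43 > fair A$179.8923: forward overpriced → cash-and-carry (buy spot, short the forward).
At maturity, profit = |F_mkt − F*| = |182.43 − 179.8923| = A$2.54 per share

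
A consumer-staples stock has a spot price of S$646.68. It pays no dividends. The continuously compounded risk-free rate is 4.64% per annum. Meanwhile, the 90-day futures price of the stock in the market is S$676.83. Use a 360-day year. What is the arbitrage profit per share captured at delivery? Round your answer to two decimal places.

Fair futures: F* = S·e^(carry·T), with carry = r = 0.0464
F* = 646.68 · e^(0.0464 × 90/360) = 646.68 · e^0.011600 = 646.68 × 1.011668 = S$654.2255
Market S$676.83 > fair S$654.2255: forward overpriced → cash-and-carry (buy spot, short the forward).
At maturity, profit = |F_mkt − F*| = |676.83 − 654.2255| = S$22.60 per share

S$22.60 per share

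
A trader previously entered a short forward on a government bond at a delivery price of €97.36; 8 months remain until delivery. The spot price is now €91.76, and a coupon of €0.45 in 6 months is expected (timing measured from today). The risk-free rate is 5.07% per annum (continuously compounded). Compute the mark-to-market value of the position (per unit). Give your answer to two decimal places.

PV(remaining coupons) I = 0.45·e^(−0.0507·6/12) = 0.4387
Current forward F = (S − I)·e^(rT) = (91.76 − 0.4387)·e^(0.0507·8/12) = 91.3213 × 1.034378 = 94.4607
Value (long) = (F − K)·e^(−rT) = (94.4607 − 97.36) × 0.966765 = -2.8029
Short position value = −(long value) = €2.80

€2.80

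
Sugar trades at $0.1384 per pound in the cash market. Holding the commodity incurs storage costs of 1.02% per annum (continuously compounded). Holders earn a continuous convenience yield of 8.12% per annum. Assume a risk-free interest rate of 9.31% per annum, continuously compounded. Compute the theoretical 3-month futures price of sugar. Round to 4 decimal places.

Net carry = r + u − y = 0.0931 + 0.0102 − 0.0812 = 0.0221
F = S·e^((r+u−y)T) = 0.1384 · e^(0.0221 × 3/12) = 0.1384 · e^0.005525
= 0.1384 × 1.005540 = $0.1392 per pound

$0.1392 per pound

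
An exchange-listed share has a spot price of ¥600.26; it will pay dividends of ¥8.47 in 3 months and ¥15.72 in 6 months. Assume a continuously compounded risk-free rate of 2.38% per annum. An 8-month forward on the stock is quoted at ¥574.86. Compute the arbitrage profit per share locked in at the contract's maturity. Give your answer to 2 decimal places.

¥10.66 per share

PV(dividends) I = 8.47·e^(−0.0238·3/12) + 15.72·e^(−0.0238·6/12) = 23.9538
Fair forward F* = (S − I)·e^(rT) = (600.26 − 23.9538)·e^0.015867 = 576.3062 × 1.015994 = 585.5236
Market ¥574.86 < fair 585.5236: forward underpriced → reverse cash-and-carry (short the stock, invest proceeds at r, pay the dividends, go long the forward).
Profit at T = |F_mkt − F*| = |574.86 − 585.5236| = ¥10.66 per share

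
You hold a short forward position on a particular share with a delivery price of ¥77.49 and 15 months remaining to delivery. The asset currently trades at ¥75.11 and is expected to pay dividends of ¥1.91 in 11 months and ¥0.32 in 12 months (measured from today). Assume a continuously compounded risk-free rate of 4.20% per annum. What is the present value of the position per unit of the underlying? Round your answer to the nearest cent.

¥0.56

PV(remaining dividends) I = 1.91·e^(−0.0420·11/12) + 0.32·e^(−0.0420·12/12) = 2.1447
Current forward F = (S − I)·e^(rT) = (75.11 − 2.1447)·e^(0.0420·15/12) = 72.9653 × 1.053903 = 76.8983
Value (long) = (F − K)·e^(−rT) = (76.8983 − 77.49) × 0.948854 = -0.5614
Short position value = −(long value) = ¥0.56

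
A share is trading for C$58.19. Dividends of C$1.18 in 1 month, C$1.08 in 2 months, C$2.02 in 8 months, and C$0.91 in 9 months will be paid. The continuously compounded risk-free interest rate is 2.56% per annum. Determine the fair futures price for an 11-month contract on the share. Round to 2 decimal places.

PV(dividends) I = 1.18·e^(−0.0256·1/12) + 1.08·e^(−0.0256·2/12) + 2.02·e^(−0.0256·8/12) + 0.91·e^(−0.0256·9/12)
I = 1.1775 + 1.0754 + 1.9858 + 0.8927 = 5.1314
F = (S − I)·e^(rT) = (58.19 − 5.1314) · e^(0.0256·11/12)
= 53.0586 · e^0.023467 = 53.0586 × 1.023745 = C$54.32

C$54.32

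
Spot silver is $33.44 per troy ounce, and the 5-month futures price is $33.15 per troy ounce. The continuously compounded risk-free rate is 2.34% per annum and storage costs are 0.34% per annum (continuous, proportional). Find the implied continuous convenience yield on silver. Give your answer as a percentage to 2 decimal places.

F = S·e^((r+u−y)T) ⇒ (r+u−y) = ln(F/S)/T
ln(33.15/33.44) = -0.008710; /T ⇒ -0.020904
y = r + u − ln(F/S)/T = 0.0234 + 0.0034 + 0.020904 = 0.047704
y = 4.77%

4.77%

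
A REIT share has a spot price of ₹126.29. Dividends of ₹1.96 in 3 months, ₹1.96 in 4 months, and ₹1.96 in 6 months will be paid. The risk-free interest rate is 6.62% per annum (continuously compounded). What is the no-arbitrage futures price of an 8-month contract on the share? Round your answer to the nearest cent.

PV(dividends) I = 1.96·e^(−0.0662·3/12) + 1.96·e^(−0.0662·4/12) + 1.96·e^(−0.0662·6/12)
I = 1.9278 + 1.9172 + 1.8962 = 5.7412
F = (S − I)·e^(rT) = (126.29 − 5.7412) · e^(0.0662·8/12)
= 120.5488 · e^0.044133 = 120.5488 × 1.045121 = ₹125.99

₹125.99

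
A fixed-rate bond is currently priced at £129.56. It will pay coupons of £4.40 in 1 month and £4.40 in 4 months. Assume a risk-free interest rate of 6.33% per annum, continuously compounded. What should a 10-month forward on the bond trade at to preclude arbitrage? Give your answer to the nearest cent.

PV(coupons) I = 4.40·e^(−0.0633·1/12) + 4.40·e^(−0.0633·4/12)
I = 4.3769 + 4.3081 = 8.6850
F = (S − I)·e^(rT) = (129.56 − 8.6850) · e^(0.0633·10/12)
= 120.8750 · e^0.052750 = 120.8750 × 1.054166 = £127.42

£127.42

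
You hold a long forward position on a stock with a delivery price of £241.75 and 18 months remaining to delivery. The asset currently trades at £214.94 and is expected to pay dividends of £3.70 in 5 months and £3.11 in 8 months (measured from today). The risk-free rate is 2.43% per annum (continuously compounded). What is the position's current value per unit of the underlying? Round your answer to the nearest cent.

-£24.88

PV(remaining dividends) I = 3.70·e^(−0.0243·5/12) + 3.11·e^(−0.0243·8/12) = 6.7228
Current forward F = (S − I)·e^(rT) = (214.94 − 6.7228)·e^(0.0243·18/12) = 208.2172 × 1.037122 = 215.9466
Value (long) = (F − K)·e^(−rT) = (215.9466 − 241.75) × 0.964206 = -24.8798
Value = -£24.88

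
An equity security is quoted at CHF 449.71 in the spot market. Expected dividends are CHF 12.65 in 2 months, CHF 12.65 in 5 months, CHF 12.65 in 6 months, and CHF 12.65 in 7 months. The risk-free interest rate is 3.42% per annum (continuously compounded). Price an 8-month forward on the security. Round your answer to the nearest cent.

CHF 409.05

PV(dividends) I = 12.65·e^(−0.0342·2/12) + 12.65·e^(−0.0342·5/12) + 12.65·e^(−0.0342·6/12) + 12.65·e^(−0.0342·7/12)
I = 12.5781 + 12.4710 + 12.4355 + 12.4001 = 49.8847
F = (S − I)·e^(rT) = (449.71 − 49.8847) · e^(0.0342·8/12)
= 399.8253 · e^0.022800 = 399.8253 × 1.023062 = CHF 409.05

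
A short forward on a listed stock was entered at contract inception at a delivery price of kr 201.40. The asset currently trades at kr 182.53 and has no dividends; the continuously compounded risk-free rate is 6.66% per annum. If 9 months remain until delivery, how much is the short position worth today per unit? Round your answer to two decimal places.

Current fair forward for the remaining 9 months: F = S·e^(r·T), r = 0.0666
F = 182.53 · e^(0.0666 × 9/12) = 182.53 × 1.051219 = 191.8790
Value of long forward = (F − K)·e^(−rT) = (191.8790 − 201.40) · e^(−0.0666·9/12)
= -9.5210 × 0.951277 = -9.06
Short position value = −(long value) = kr 9.06

kr 9.06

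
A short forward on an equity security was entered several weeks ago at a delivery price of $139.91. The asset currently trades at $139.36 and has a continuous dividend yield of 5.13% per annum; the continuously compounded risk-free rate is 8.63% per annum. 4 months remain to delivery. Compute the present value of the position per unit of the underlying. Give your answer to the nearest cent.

-$1.05

Current fair forward for the remaining 4 months: F = S·e^((r − q)·T), (r − q) = 0.0863 − 0.0513 = 0.0350
F = 139.36 · e^(0.0350 × 4/12) = 139.36 × 1.011735 = 140.9954
Value of long forward = (F − K)·e^(−rT) = (140.9954 − 139.91) · e^(−0.0863·4/12)
= 1.0854 × 0.971643 = 1.05
Short position value = −(long value) = -$1.05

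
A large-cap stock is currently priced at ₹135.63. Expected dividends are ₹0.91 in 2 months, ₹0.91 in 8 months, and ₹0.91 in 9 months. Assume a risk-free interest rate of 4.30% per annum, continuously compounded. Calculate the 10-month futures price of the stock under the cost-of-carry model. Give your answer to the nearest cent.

₹137.81

PV(dividends) I = 0.91·e^(−0.0430·2/12) + 0.91·e^(−0.0430·8/12) + 0.91·e^(−0.0430·9/12)
I = 0.9035 + 0.8843 + 0.8811 = 2.6689
F = (S − I)·e^(rT) = (135.63 − 2.6689) · e^(0.0430·10/12)
= 132.9611 · e^0.035833 = 132.9611 × 1.036483 = ₹137.81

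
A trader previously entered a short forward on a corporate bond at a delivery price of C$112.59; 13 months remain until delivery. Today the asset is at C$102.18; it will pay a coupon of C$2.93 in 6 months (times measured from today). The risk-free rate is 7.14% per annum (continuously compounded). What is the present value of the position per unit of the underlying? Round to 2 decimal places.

C$4.86

PV(remaining coupons) I = 2.93·e^(−0.0714·6/12) = 2.8272
Current forward F = (S − I)·e^(rT) = (102.18 − 2.8272)·e^(0.0714·13/12) = 99.3528 × 1.080420 = 107.3428
Value (long) = (F − K)·e^(−rT) = (107.3428 − 112.59) × 0.925566 = -4.8566
Short position value = −(long value) = C$4.86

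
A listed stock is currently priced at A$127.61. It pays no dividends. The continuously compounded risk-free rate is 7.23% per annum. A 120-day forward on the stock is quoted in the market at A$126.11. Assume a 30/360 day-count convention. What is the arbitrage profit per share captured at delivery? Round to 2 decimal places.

A$4.61 per share

Fair forward: F* = S·e^(carry·T), with carry = r = 0.0723
F* = 127.61 · e^(0.0723 × 120/360) = 127.61 · e^0.024100 = 127.61 × 1.024393 = A$130.7228
Market A$126.11 < fair A$130.7228: forward underpriced → reverse cash-and-carry (short spot, go long the forward).
At maturity, profit = |F_mkt − F*| = |126.11 − 130.7228| = A$4.61 per share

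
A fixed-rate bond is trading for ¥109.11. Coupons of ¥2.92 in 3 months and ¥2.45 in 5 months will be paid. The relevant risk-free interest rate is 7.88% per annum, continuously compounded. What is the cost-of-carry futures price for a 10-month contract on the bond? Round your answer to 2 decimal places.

¥110.93

PV(coupons) I = 2.92·e^(−0.0788·3/12) + 2.45·e^(−0.0788·5/12)
I = 2.8630 + 2.3709 = 5.2339
F = (S − I)·e^(rT) = (109.11 − 5.2339) · e^(0.0788·10/12)
= 103.8761 · e^0.065667 = 103.8761 × 1.067871 = ¥110.93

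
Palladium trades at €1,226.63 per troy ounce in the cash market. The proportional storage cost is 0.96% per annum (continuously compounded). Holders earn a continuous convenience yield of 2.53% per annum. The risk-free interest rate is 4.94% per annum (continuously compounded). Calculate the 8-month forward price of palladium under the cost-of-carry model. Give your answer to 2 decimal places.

€1,254.50 per troy ounce

Net carry = r + u − y = 0.0494 + 0.0096 − 0.0253 = 0.0337
F = S·e^((r+u−y)T) = 1226.63 · e^(0.0337 × 8/12) = 1226.63 · e^0.02246667
= 1226.63 × 1.02272095 = €1,254.50 per troy ounce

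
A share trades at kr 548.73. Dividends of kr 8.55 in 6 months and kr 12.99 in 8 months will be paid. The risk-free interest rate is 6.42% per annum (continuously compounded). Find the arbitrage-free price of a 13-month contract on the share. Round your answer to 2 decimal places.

PV(dividends) I = 8.55·e^(−0.0642·6/12) + 12.99·e^(−0.0642·8/12)
I = 8.2799 + 12.4458 = 20.7257
F = (S − I)·e^(rT) = (548.73 − 20.7257) · e^(0.0642·13/12)
= 528.0043 · e^0.069550 = 528.0043 × 1.072026 = kr 566.03

kr 566.03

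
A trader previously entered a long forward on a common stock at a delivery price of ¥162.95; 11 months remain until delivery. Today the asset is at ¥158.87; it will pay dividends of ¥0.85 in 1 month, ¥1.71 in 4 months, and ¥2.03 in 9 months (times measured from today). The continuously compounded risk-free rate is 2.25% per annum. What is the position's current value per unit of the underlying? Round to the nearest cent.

PV(remaining dividends) I = 0.85·e^(−0.0225·1/12) + 1.71·e^(−0.0225·4/12) + 2.03·e^(−0.0225·9/12) = 4.5417
Current forward F = (S − I)·e^(rT) = (158.87 − 4.5417)·e^(0.0225·11/12) = 154.3283 × 1.020839 = 157.5443
Value (long) = (F − K)·e^(−rT) = (157.5443 − 162.95) × 0.979586 = -5.2953
Value = -¥5.30

-¥5.30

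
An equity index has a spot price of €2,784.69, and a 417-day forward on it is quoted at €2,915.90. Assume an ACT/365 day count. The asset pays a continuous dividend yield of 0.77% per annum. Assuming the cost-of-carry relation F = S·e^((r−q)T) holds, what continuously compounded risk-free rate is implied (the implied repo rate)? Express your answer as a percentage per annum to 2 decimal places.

4.80%

From F = S·e^((r−q)T): (r − q) = ln(F/S)/T
ln(2915.90/2784.69) = ln(1.047118) = 0.046042
(r − q) = 0.046042 / (417/365) = 0.040301
r = ln(F/S)/T + q = 0.040301 + 0.0077 = 0.048001
r = 4.80%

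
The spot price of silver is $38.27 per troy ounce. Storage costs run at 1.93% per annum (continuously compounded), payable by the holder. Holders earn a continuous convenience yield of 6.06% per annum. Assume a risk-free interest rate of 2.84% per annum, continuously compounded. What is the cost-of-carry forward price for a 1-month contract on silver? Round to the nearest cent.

$38.23 per troy ounce

Net carry = r + u − y = 0.0284 + 0.0193 − 0.0606 = -0.0129
F = S·e^((r+u−y)T) = 38.27 · e^(-0.0129 × 1/12) = 38.27 · e^-0.001075
= 38.27 × 0.998926 = $38.23 per troy ounce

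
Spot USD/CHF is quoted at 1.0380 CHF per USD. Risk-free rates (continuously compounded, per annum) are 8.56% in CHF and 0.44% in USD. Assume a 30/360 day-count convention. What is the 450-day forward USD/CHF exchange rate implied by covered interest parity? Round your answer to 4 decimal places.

F = S·e^((r_CHF − r_USD)T) = 1.0380 · e^((0.0856 − 0.0044) × 450/360)
= 1.0380 · e^0.101500 = 1.0380 × 1.106830
F = 1.1489 CHF per USD

1.1489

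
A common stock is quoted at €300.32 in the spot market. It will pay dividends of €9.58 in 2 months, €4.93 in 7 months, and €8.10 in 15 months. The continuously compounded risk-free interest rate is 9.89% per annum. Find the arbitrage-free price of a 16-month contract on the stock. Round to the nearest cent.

PV(dividends) I = 9.58·e^(−0.0989·2/12) + 4.93·e^(−0.0989·7/12) + 8.10·e^(−0.0989·15/12)
I = 9.4234 + 4.6536 + 7.1581 = 21.2351
F = (S − I)·e^(rT) = (300.32 − 21.2351) · e^(0.0989·16/12)
= 279.0849 · e^0.131867 = 279.0849 × 1.140957 = €318.42

€318.42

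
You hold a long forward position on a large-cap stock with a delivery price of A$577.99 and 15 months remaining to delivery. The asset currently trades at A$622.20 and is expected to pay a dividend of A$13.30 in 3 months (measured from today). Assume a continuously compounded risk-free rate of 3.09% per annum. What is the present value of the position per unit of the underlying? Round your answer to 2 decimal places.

PV(remaining dividends) I = 13.30·e^(−0.0309·3/12) = 13.1977
Current forward F = (S − I)·e^(rT) = (622.20 − 13.1977)·e^(0.0309·15/12) = 609.0023 × 1.039381 = 632.9854
Value (long) = (F − K)·e^(−rT) = (632.9854 − 577.99) × 0.962111 = 52.9117
Value = A$52.91

A$52.91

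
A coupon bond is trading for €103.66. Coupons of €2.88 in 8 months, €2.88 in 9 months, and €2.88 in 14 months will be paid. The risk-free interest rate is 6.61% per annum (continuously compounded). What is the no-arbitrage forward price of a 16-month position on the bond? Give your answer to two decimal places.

€104.30

PV(coupons) I = 2.88·e^(−0.0661·8/12) + 2.88·e^(−0.0661·9/12) + 2.88·e^(−0.0661·14/12)
I = 2.7558 + 2.7407 + 2.6663 = 8.1628
F = (S − I)·e^(rT) = (103.66 − 8.1628) · e^(0.0661·16/12)
= 95.4972 · e^0.088133 = 95.4972 × 1.092133 = €104.30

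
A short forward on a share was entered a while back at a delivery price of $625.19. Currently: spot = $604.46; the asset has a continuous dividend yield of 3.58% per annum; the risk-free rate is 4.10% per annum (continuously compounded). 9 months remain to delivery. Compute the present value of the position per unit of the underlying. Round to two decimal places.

Current fair forward for the remaining 9 months: F = S·e^((r − q)·T), (r − q) = 0.0410 − 0.0358 = 0.0052
F = 604.46 · e^(0.0052 × 9/12) = 604.46 × 1.003908 = 606.8222
Value of long forward = (F − K)·e^(−rT) = (606.8222 − 625.19) · e^(−0.0410·9/12)
= -18.3678 × 0.969718 = -17.81
Short position value = −(long value) = $17.81

$17.81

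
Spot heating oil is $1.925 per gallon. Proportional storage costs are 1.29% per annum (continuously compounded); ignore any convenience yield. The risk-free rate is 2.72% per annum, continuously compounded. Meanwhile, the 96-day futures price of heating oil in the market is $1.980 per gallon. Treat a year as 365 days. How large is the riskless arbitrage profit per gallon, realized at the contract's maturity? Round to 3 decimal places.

Fair futures: F* = S·e^(carry·T), with carry = (r + u) = 0.0272 + 0.0129 = 0.0401
F* = 1.925 · e^(0.0401 × 96/365) = 1.925 · e^0.010547 = 1.925 × 1.010603 = $1.9454
Market $1.980 > fair $1.9454: forward overpriced → cash-and-carry (buy spot, short the forward).
At maturity, profit = |F_mkt − F*| = |1.980 − 1.9454| = $0.035 per gallon

$0.035 per gallon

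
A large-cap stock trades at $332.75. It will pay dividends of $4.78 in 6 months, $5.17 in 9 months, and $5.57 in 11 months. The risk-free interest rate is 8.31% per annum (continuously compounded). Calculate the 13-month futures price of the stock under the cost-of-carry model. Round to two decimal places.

$348.12

PV(dividends) I = 4.78·e^(−0.0831·6/12) + 5.17·e^(−0.0831·9/12) + 5.57·e^(−0.0831·11/12)
I = 4.5855 + 4.8576 + 5.1615 = 14.6046
F = (S − I)·e^(rT) = (332.75 − 14.6046) · e^(0.0831·13/12)
= 318.1454 · e^0.090025 = 318.1454 × 1.094202 = $348.12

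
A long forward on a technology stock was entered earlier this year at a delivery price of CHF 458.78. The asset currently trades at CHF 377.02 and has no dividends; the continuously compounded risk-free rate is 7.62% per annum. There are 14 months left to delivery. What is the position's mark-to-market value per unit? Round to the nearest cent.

Current fair forward for the remaining 14 months: F = S·e^(r·T), r = 0.0762
F = 377.02 · e^(0.0762 × 14/12) = 377.02 × 1.092971 = 412.0719
Value of long forward = (F − K)·e^(−rT) = (412.0719 − 458.78) · e^(−0.0762·14/12)
= -46.7081 × 0.914937 = -42.73

-CHF 42.73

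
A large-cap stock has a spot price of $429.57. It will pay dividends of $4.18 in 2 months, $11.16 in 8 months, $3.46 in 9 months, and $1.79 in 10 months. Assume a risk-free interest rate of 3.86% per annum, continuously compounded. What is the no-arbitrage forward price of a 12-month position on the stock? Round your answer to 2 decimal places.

$425.56

PV(dividends) I = 4.18·e^(−0.0386·2/12) + 11.16·e^(−0.0386·8/12) + 3.46·e^(−0.0386·9/12) + 1.79·e^(−0.0386·10/12)
I = 4.1532 + 10.8765 + 3.3613 + 1.7333 = 20.1243
F = (S − I)·e^(rT) = (429.57 − 20.1243) · e^(0.0386·12/12)
= 409.4457 · e^0.038600 = 409.4457 × 1.039355 = $425.56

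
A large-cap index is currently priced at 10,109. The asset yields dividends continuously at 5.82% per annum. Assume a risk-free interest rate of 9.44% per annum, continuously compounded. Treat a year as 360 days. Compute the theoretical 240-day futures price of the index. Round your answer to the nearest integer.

10,356

F = S·e^((r − q)T) = 10109 · e^((0.0944 − 0.0582) × 240/360)
= 10109 · e^0.024133 = 10109 × 1.024427
F = 10,356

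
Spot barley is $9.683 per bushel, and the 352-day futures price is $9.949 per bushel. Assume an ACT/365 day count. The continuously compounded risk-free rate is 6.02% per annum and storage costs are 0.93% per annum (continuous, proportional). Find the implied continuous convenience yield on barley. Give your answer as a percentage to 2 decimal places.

F = S·e^((r+u−y)T) ⇒ (r+u−y) = ln(F/S)/T
ln(9.949/9.683) = 0.027100; /T ⇒ 0.028101
y = r + u − ln(F/S)/T = 0.0602 + 0.0093 − 0.028101 = 0.041399
y = 4.14%

4.14%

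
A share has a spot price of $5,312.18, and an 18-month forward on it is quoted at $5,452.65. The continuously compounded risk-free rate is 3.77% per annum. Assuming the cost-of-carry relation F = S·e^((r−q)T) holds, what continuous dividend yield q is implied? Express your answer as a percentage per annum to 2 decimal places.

2.03%

From F = S·e^((r−q)T): (r − q) = ln(F/S)/T
ln(5452.65/5312.18) = ln(1.026443) = 0.026099
(r − q) = 0.026099 / (18/12) = 0.017399
q = r − ln(F/S)/T = 0.0377 − 0.017399 = 0.020301
q = 2.03%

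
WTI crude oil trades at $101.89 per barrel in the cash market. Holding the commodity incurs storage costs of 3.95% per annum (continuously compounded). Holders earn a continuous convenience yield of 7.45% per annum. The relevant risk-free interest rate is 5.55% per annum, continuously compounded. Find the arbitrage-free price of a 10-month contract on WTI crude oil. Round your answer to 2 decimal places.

Net carry = r + u − y = 0.0555 + 0.0395 − 0.0745 = 0.0205
F = S·e^((r+u−y)T) = 101.89 · e^(0.0205 × 10/12) = 101.89 · e^0.017083
= 101.89 × 1.017230 = $103.65 per barrel

$103.65 per barrel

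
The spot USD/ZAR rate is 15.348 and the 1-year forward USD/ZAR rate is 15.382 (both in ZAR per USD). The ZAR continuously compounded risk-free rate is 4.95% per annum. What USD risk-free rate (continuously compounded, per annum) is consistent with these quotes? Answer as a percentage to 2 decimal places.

4.73%

F = S·e^((r_ZAR − r_USD)T) ⇒ r_USD = r_ZAR − ln(F/S)/T
ln(15.382/15.348) = 0.002213; /(1) = 0.002213
r_USD = 0.0495 − 0.002213 = 0.047287
r_USD = 4.73%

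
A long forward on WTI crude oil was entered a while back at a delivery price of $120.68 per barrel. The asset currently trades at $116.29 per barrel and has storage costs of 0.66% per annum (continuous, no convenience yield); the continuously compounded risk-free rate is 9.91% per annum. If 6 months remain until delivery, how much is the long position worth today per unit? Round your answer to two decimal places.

Current fair forward for the remaining 6 months: F = S·e^((r + u)·T), (r + u) = 0.0991 + 0.0066 = 0.1057
F = 116.29 · e^(0.1057 × 6/12) = 116.29 × 1.054271 = 122.6012
Value of long forward = (F − K)·e^(−rT) = (122.6012 − 120.68) · e^(−0.0991·6/12)
= 1.9212 × 0.951658 = 1.83

$1.83 per barrel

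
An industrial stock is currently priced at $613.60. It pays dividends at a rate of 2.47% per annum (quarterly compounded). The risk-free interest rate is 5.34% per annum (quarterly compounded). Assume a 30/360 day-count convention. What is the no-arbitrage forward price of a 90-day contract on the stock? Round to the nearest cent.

F = S · (1+r/4)^(4T) / (1+q/4)^(4T)
= 613.60 × 1.013350 / 1.006175 = 613.60 × 1.007131
F = $617.98

$617.98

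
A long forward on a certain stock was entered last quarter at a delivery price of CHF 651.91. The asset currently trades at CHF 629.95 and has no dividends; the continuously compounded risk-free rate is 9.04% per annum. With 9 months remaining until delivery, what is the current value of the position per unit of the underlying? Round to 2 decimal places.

CHF 20.77

Current fair forward for the remaining 9 months: F = S·e^(r·T), r = 0.0904
F = 629.95 · e^(0.0904 × 9/12) = 629.95 × 1.070151 = 674.1416
Value of long forward = (F − K)·e^(−rT) = (674.1416 − 651.91) · e^(−0.0904·9/12)
= 22.2316 × 0.934447 = 20.77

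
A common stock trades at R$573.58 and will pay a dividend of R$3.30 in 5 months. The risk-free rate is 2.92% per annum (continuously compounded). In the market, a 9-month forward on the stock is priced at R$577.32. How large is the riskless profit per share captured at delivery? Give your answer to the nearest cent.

PV(dividends) I = 3.30·e^(−0.0292·5/12) = 3.2601
Fair forward F* = (S − I)·e^(rT) = (573.58 − 3.2601)·e^0.021900 = 570.3199 × 1.022142 = 582.9479
Market R$577.32 < fair 582.9479: forward underpriced → reverse cash-and-carry (short the stock, invest proceeds at r, pay the dividends, go long the forward).
Profit at T = |F_mkt − F*| = |577.32 − 582.9479| = R$5.63 per share

R$5.63 per share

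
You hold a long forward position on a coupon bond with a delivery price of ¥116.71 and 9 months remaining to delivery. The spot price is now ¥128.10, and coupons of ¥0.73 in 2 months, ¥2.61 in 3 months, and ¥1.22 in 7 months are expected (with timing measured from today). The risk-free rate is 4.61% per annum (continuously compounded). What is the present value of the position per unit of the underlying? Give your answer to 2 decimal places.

¥10.86

PV(remaining coupons) I = 0.73·e^(−0.0461·2/12) + 2.61·e^(−0.0461·3/12) + 1.22·e^(−0.0461·7/12) = 4.4921
Current forward F = (S − I)·e^(rT) = (128.10 − 4.4921)·e^(0.0461·9/12) = 123.6079 × 1.035180 = 127.9564
Value (long) = (F − K)·e^(−rT) = (127.9564 − 116.71) × 0.966016 = 10.8642
Value = ¥10.86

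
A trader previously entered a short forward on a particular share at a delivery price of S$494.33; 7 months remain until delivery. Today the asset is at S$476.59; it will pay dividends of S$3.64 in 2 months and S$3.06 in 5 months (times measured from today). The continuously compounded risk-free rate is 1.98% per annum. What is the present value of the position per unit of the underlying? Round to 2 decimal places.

PV(remaining dividends) I = 3.64·e^(−0.0198·2/12) + 3.06·e^(−0.0198·5/12) = 6.6629
Current forward F = (S − I)·e^(rT) = (476.59 − 6.6629)·e^(0.0198·7/12) = 469.9271 × 1.011617 = 475.3862
Value (long) = (F − K)·e^(−rT) = (475.3862 − 494.33) × 0.988516 = -18.7262
Short position value = −(long value) = S$18.73

S$18.73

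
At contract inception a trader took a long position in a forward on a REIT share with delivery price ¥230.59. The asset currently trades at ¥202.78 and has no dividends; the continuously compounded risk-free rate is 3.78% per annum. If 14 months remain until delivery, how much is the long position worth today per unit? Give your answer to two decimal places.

-¥17.86

Current fair forward for the remaining 14 months: F = S·e^(r·T), r = 0.0378
F = 202.78 · e^(0.0378 × 14/12) = 202.78 × 1.045087 = 211.9227
Value of long forward = (F − K)·e^(−rT) = (211.9227 − 230.59) · e^(−0.0378·14/12)
= -18.6673 × 0.956858 = -17.86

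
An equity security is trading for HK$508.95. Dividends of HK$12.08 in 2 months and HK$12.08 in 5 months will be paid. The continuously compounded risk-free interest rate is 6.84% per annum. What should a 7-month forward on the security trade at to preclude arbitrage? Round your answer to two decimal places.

PV(dividends) I = 12.08·e^(−0.0684·2/12) + 12.08·e^(−0.0684·5/12)
I = 11.9431 + 11.7406 = 23.6837
F = (S − I)·e^(rT) = (508.95 − 23.6837) · e^(0.0684·7/12)
= 485.2663 · e^0.039900 = 485.2663 × 1.040707 = HK$505.02

HK$505.02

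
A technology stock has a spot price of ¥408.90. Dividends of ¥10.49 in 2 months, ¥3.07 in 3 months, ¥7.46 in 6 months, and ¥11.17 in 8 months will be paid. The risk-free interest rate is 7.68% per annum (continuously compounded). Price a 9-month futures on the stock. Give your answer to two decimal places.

¥400.14

PV(dividends) I = 10.49·e^(−0.0768·2/12) + 3.07·e^(−0.0768·3/12) + 7.46·e^(−0.0768·6/12) + 11.17·e^(−0.0768·8/12)
I = 10.3566 + 3.0116 + 7.1790 + 10.6125 = 31.1597
F = (S − I)·e^(rT) = (408.90 − 31.1597) · e^(0.0768·9/12)
= 377.7403 · e^0.057600 = 377.7403 × 1.059291 = ¥400.14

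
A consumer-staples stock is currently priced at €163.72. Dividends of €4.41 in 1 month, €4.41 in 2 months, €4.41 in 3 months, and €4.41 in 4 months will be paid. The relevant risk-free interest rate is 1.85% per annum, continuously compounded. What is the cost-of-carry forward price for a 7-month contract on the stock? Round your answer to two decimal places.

PV(dividends) I = 4.41·e^(−0.0185·1/12) + 4.41·e^(−0.0185·2/12) + 4.41·e^(−0.0185·3/12) + 4.41·e^(−0.0185·4/12)
I = 4.4032 + 4.3964 + 4.3897 + 4.3829 = 17.5722
F = (S − I)·e^(rT) = (163.72 − 17.5722) · e^(0.0185·7/12)
= 146.1478 · e^0.010792 = 146.1478 × 1.010850 = €147.73

€147.73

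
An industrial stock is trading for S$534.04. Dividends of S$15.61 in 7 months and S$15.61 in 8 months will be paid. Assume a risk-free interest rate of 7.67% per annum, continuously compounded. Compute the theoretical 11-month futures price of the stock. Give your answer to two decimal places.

PV(dividends) I = 15.61·e^(−0.0767·7/12) + 15.61·e^(−0.0767·8/12)
I = 14.9270 + 14.8319 = 29.7589
F = (S − I)·e^(rT) = (534.04 − 29.7589) · e^(0.0767·11/12)
= 504.2811 · e^0.070308 = 504.2811 × 1.072839 = S$541.01

S$541.01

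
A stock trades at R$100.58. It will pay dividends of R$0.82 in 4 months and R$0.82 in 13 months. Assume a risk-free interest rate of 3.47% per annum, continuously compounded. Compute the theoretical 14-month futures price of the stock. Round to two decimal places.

R$103.07

PV(dividends) I = 0.82·e^(−0.0347·4/12) + 0.82·e^(−0.0347·13/12)
I = 0.8106 + 0.7897 = 1.6003
F = (S − I)·e^(rT) = (100.58 − 1.6003) · e^(0.0347·14/12)
= 98.9797 · e^0.040483 = 98.9797 × 1.041314 = R$103.07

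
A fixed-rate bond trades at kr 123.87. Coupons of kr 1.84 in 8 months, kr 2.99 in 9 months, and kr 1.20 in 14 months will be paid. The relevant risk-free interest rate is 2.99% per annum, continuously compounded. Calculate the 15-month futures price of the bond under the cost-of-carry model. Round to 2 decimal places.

kr 122.48

PV(coupons) I = 1.84·e^(−0.0299·8/12) + 2.99·e^(−0.0299·9/12) + 1.20·e^(−0.0299·14/12)
I = 1.8037 + 2.9237 + 1.1589 = 5.8863
F = (S − I)·e^(rT) = (123.87 − 5.8863) · e^(0.0299·15/12)
= 117.9837 · e^0.037375 = 117.9837 × 1.038082 = kr 122.48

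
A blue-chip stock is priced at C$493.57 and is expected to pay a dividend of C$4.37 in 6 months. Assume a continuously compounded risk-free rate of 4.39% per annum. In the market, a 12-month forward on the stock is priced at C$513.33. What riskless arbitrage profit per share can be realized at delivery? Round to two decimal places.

C$2.08 per share

PV(dividends) I = 4.37·e^(−0.0439·6/12) = 4.2751
Fair forward F* = (S − I)·e^(rT) = (493.57 − 4.2751)·e^0.043900 = 489.2949 × 1.044878 = 511.2535
Market C$513.33 > fair 511.2535: forward overpriced → cash-and-carry (borrow at r, buy the stock and collect the dividends, short the forward).
Profit at T = |F_mkt − F*| = |513.33 − 511.2535| = C$2.08 per share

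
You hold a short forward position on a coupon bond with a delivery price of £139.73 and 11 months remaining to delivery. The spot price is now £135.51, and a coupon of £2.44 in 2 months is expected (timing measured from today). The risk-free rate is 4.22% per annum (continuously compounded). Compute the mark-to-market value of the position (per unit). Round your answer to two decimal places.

PV(remaining coupons) I = 2.44·e^(−0.0422·2/12) = 2.4229
Current forward F = (S − I)·e^(rT) = (135.51 − 2.4229)·e^(0.0422·11/12) = 133.0871 × 1.039441 = 138.3362
Value (long) = (F − K)·e^(−rT) = (138.3362 − 139.73) × 0.962055 = -1.3409
Short position value = −(long value) = £1.34

£1.34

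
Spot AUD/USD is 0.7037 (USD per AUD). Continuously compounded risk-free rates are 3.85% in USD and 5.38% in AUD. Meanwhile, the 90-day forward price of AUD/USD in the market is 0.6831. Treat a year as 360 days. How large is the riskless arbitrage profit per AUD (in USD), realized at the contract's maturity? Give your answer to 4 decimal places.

Fair forward: F* = S·e^(carry·T), with carry = (r_USD − r_AUD) = 0.0385 − 0.0538 = -0.0153
F* = 0.7037 · e^(-0.0153 × 90/360) = 0.7037 · e^-0.003825 = 0.7037 × 0.996182 = 0.7010
Market 0.6831 < fair 0.7010: forward underpriced → reverse cash-and-carry (short spot, go long the forward).
At maturity, profit = |F_mkt − F*| = |0.6831 − 0.7010| = 0.0179 per AUD (in USD)

0.0179 per AUD (in USD)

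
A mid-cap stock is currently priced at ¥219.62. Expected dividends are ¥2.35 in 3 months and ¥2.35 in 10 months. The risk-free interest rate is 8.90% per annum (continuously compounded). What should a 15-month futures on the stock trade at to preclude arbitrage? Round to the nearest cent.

¥240.46

PV(dividends) I = 2.35·e^(−0.0890·3/12) + 2.35·e^(−0.0890·10/12)
I = 2.2983 + 2.1820 = 4.4803
F = (S − I)·e^(rT) = (219.62 − 4.4803) · e^(0.0890·15/12)
= 215.1397 · e^0.111250 = 215.1397 × 1.117674 = ¥240.46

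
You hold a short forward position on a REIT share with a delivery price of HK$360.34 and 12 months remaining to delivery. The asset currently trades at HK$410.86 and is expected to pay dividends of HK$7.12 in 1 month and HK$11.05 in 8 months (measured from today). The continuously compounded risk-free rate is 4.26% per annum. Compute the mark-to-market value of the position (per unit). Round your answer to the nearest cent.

-HK$47.71

PV(remaining dividends) I = 7.12·e^(−0.0426·1/12) + 11.05·e^(−0.0426·8/12) = 17.8354
Current forward F = (S − I)·e^(rT) = (410.86 − 17.8354)·e^(0.0426·12/12) = 393.0246 × 1.043520 = 410.1290
Value (long) = (F − K)·e^(−rT) = (410.1290 − 360.34) × 0.958295 = 47.7125
Short position value = −(long value) = -HK$47.71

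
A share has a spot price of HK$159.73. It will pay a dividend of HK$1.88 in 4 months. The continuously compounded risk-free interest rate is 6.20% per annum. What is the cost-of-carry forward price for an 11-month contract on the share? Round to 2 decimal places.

HK$167.12

PV(dividends) I = 1.88·e^(−0.0620·4/12)
I = 1.8415
F = (S − I)·e^(rT) = (159.73 − 1.8415) · e^(0.0620·11/12)
= 157.8885 · e^0.056833 = 157.8885 × 1.058479 = HK$167.12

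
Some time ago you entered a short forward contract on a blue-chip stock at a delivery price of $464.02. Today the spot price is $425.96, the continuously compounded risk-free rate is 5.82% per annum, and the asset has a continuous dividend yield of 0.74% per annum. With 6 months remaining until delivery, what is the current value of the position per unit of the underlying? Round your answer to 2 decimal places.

Current fair forward for the remaining 6 months: F = S·e^((r − q)·T), (r − q) = 0.0582 − 0.0074 = 0.0508
F = 425.96 · e^(0.0508 × 6/12) = 425.96 × 1.025725 = 436.9178
Value of long forward = (F − K)·e^(−rT) = (436.9178 − 464.02) · e^(−0.0582·6/12)
= -27.1022 × 0.971319 = -26.32
Short position value = −(long value) = $26.32

$26.32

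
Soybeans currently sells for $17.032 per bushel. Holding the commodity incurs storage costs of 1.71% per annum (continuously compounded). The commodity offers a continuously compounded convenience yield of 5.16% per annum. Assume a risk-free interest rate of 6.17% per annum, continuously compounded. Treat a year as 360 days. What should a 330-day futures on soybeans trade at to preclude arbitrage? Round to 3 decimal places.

$17.462 per bushel

Net carry = r + u − y = 0.0617 + 0.0171 − 0.0516 = 0.0272
F = S·e^((r+u−y)T) = 17.032 · e^(0.0272 × 330/360) = 17.032 · e^0.024933
= 17.032 × 1.025246 = $17.462 per bushel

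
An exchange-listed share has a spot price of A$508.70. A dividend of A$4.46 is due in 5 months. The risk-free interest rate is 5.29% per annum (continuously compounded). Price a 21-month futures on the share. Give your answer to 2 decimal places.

PV(dividends) I = 4.46·e^(−0.0529·5/12)
I = 4.3628
F = (S − I)·e^(rT) = (508.70 − 4.3628) · e^(0.0529·21/12)
= 504.3372 · e^0.092575 = 504.3372 × 1.096995 = A$553.26

A$553.26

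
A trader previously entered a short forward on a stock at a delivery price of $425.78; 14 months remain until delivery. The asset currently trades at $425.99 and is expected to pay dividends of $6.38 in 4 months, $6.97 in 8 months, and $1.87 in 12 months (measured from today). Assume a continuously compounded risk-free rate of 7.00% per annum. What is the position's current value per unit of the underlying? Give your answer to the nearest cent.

PV(remaining dividends) I = 6.38·e^(−0.0700·4/12) + 6.97·e^(−0.0700·8/12) + 1.87·e^(−0.0700·12/12) = 14.6286
Current forward F = (S − I)·e^(rT) = (425.99 − 14.6286)·e^(0.0700·14/12) = 411.3614 × 1.085094 = 446.3658
Value (long) = (F − K)·e^(−rT) = (446.3658 − 425.78) × 0.921579 = 18.9714
Short position value = −(long value) = -$18.97

-$18.97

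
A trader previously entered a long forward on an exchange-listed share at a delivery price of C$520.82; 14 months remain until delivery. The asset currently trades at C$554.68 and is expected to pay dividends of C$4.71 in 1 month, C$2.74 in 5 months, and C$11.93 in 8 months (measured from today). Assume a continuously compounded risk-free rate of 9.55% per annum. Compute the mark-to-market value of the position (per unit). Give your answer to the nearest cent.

C$70.27

PV(remaining dividends) I = 4.71·e^(−0.0955·1/12) + 2.74·e^(−0.0955·5/12) + 11.93·e^(−0.0955·8/12) = 18.4999
Current forward F = (S − I)·e^(rT) = (554.68 − 18.4999)·e^(0.0955·14/12) = 536.1801 × 1.117861 = 599.3748
Value (long) = (F − K)·e^(−rT) = (599.3748 − 520.82) × 0.894566 = 70.2725
Value = C$70.27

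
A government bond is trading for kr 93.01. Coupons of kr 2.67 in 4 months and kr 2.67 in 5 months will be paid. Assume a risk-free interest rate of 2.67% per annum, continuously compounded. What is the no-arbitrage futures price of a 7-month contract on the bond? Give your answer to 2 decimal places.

kr 89.10

PV(coupons) I = 2.67·e^(−0.0267·4/12) + 2.67·e^(−0.0267·5/12)
I = 2.6463 + 2.6405 = 5.2868
F = (S − I)·e^(rT) = (93.01 − 5.2868) · e^(0.0267·7/12)
= 87.7232 · e^0.015575 = 87.7232 × 1.015697 = kr 89.10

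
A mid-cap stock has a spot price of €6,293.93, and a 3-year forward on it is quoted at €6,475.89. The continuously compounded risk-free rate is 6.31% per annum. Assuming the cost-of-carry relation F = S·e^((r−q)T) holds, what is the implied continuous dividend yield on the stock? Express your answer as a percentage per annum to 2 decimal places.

5.36%

From F = S·e^((r−q)T): (r − q) = ln(F/S)/T
ln(6475.89/6293.93) = ln(1.028910) = 0.028500
(r − q) = 0.028500 / (3) = 0.009500
q = r − ln(F/S)/T = 0.0631 − 0.009500 = 0.053600
q = 5.36%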